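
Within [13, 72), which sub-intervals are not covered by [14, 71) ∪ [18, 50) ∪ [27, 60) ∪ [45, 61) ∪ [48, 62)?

[13, 14) ∪ [71, 72)

The merged coverage is [14, 71).
Uncovered inside [13, 72): [13, 14), [71, 72).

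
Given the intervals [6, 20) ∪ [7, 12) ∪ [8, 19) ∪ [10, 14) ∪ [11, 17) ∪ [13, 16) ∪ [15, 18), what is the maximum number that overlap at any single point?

Walk the sorted start/end points keeping a running depth.
The depth first hits 5 at 11.

5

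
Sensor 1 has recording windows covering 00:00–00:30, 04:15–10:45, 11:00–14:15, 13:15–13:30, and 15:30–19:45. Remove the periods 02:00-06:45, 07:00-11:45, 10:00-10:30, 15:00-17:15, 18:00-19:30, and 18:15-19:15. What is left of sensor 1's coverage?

First set merges to 00:00-00:30, 04:15-10:45, 11:00-14:15, 15:30-19:45.
Second set merges to 02:00-06:45, 07:00-11:45, 15:00-17:15, 18:00-19:30.
00:00-00:30: no B overlap → unchanged.
04:15-10:45 minus B → 06:45-07:00.
11:00-14:15 minus B → 11:45-14:15.
15:30-19:45 minus B → 17:15-18:00, 19:30-19:45.

00:00-00:30, 06:45-07:00, 11:45-14:15, 17:15-18:00, 19:30-19:45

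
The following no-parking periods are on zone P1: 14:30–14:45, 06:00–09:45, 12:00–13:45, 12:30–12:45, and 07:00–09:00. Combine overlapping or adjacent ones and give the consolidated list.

06:00–09:45, 12:00–13:45, 14:30–14:45

Sort by start: 06:00–09:45, 07:00–09:00, 12:00–13:45, 12:30–12:45, 14:30–14:45.
07:00–09:00 overlaps/touches 06:00–09:45 → extend to 06:00–09:45.
12:00–13:45 is disjoint → start new block.
12:30–12:45 overlaps/touches 12:00–13:45 → extend to 12:00–13:45.
14:30–14:45 is disjoint → start new block.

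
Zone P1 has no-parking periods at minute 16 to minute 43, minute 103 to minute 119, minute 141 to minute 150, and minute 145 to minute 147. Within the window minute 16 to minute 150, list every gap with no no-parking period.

minute 43 to minute 103, minute 119 to minute 141

After merging, the occupied span is minute 16 to minute 43, minute 103 to minute 119, minute 141 to minute 150.
Uncovered inside minute 16 to minute 150: minute 43 to minute 103, minute 119 to minute 141.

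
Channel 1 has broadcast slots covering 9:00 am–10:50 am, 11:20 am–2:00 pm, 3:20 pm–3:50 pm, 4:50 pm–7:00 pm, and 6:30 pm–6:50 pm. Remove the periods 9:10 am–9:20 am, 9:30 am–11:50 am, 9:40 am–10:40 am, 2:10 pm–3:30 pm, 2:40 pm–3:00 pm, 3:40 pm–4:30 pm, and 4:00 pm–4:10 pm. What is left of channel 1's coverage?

A, merged: 9:00 am–10:50 am, 11:20 am–2:00 pm, 3:20 pm–3:50 pm, 4:50 pm–7:00 pm.
B, merged: 9:10 am–9:20 am, 9:30 am–11:50 am, 2:10 pm–3:30 pm, 3:40 pm–4:30 pm.
9:00 am–10:50 am with B removed leaves 9:00 am–9:10 am, 9:20 am–9:30 am.
11:20 am–2:00 pm with B removed leaves 11:50 am–2:00 pm.
3:20 pm–3:50 pm with B removed leaves 3:30 pm–3:40 pm.
4:50 pm–7:00 pm is untouched.

9:00 am–9:10 am, 9:20 am–9:30 am, 11:50 am–2:00 pm, 3:30 pm–3:40 pm, 4:50 pm–7:00 pm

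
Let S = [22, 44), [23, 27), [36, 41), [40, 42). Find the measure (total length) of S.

22

Merged: [22, 44).
Length: 22.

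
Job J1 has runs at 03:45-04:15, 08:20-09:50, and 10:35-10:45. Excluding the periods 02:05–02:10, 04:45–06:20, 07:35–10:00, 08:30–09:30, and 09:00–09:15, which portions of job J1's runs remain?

03:45–04:15, 10:35–10:45

B, merged: 02:05–02:10, 04:45–06:20, 07:35–10:00.
03:45–04:15: no B overlap → unchanged.
08:20–09:50: fully covered by B → removed.
10:35–10:45: no B overlap → unchanged.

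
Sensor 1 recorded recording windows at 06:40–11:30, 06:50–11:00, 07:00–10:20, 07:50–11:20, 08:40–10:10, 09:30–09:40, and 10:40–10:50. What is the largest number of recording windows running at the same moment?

At 09:30, 6 of the intervals are simultaneously active.
No point has more.

6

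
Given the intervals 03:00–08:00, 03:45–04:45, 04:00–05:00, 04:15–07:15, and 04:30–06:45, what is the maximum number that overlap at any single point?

5

Sweep endpoints in order; track running count of active intervals.
Peak of 5 reached at 04:30.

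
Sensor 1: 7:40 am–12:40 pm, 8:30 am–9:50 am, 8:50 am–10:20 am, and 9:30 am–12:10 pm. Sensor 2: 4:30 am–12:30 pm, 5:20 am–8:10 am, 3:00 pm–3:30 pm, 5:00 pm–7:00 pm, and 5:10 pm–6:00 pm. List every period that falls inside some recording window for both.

Merge the first list: 7:40 am–12:40 pm.
Merge the second list: 4:30 am–12:30 pm, 3:00 pm–3:30 pm, 5:00 pm–7:00 pm.
7:40 am–12:40 pm ∩ B → 7:40 am–12:30 pm.

7:40 am–12:30 pm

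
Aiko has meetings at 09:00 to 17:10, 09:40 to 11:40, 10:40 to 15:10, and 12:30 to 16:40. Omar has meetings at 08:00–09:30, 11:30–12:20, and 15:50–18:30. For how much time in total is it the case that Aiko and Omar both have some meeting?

First set merges to 09:00–17:10.
A ∩ B = 09:00–09:30, 11:30–12:20, 15:50–17:10.
Total: 30 min + 50 min + 1 h 20 min = 2 h 40 min.

2 h 40 min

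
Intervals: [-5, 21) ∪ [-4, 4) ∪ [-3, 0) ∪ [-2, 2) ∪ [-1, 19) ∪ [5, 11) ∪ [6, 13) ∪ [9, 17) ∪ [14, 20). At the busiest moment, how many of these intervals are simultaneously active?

Walk the sorted start/end points keeping a running depth.
The depth first hits 5 at -1.

5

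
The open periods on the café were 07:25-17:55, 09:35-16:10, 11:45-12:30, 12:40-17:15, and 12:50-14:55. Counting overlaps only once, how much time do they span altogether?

10 h 30 min

Merged: 07:25–17:55.
Length: 10 h 30 min.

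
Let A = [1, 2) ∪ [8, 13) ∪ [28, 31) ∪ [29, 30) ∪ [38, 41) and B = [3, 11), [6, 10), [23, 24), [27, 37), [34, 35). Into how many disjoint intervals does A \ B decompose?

3

First set merges to [1, 2), [8, 13), [28, 31), [38, 41).
Second set merges to [3, 11), [23, 24), [27, 37).
A \ B = [1, 2), [11, 13), [38, 41).
That is 3 disjoint pieces.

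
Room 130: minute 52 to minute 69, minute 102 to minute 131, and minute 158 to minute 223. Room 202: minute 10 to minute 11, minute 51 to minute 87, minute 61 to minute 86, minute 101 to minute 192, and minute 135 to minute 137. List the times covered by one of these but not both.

Second set merges to minute 10 to minute 11, minute 51 to minute 87, minute 101 to minute 192.
Only in the first: minute 192 to minute 223.
Only in the second: minute 10 to minute 11, minute 51 to minute 52, minute 69 to minute 87, minute 101 to minute 102, minute 131 to minute 158.
Together these are the periods covered by exactly one.

minute 10 to minute 11, minute 51 to minute 52, minute 69 to minute 87, minute 101 to minute 102, minute 131 to minute 158, minute 192 to minute 223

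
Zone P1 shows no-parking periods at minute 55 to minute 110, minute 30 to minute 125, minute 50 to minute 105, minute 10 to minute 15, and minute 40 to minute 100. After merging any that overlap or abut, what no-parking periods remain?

Sort by start: minute 10 to minute 15, minute 30 to minute 125, minute 40 to minute 100, minute 50 to minute 105, minute 55 to minute 110.
minute 30 to minute 125 is disjoint → start new block.
minute 40 to minute 100 overlaps/touches minute 30 to minute 125 → extend to minute 30 to minute 125.
minute 50 to minute 105 overlaps/touches minute 30 to minute 125 → extend to minute 30 to minute 125.
minute 55 to minute 110 overlaps/touches minute 30 to minute 125 → extend to minute 30 to minute 125.

minute 10 to minute 15, minute 30 to minute 125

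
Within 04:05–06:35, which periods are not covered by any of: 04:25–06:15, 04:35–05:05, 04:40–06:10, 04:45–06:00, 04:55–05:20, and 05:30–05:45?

04:05–04:25, 06:15–06:35

Covered (merged): 04:25–06:15.
Gaps within 04:05–06:35: 04:05–04:25, 06:15–06:35.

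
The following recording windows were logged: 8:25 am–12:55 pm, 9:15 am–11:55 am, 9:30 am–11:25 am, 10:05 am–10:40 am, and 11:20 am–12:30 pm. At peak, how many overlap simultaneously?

4

At 10:05 am, 4 of the intervals are simultaneously active.
No point has more.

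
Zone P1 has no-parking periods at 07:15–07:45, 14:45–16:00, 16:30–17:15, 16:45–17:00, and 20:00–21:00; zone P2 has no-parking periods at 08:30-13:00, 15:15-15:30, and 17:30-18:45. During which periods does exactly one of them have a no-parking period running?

07:15-07:45, 08:30-13:00, 14:45-15:15, 15:30-16:00, 16:30-17:15, 17:30-18:45, 20:00-21:00

Merge the first list: 07:15-07:45, 14:45-16:00, 16:30-17:15, 20:00-21:00.
Only in the first: 07:15-07:45, 14:45-15:15, 15:30-16:00, 16:30-17:15, 20:00-21:00.
Only in the second: 08:30-13:00, 17:30-18:45.
Together these are the periods covered by exactly one.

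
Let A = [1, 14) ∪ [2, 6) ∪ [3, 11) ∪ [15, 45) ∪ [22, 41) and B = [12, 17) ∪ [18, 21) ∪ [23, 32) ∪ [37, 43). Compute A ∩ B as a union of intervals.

[12, 14) ∪ [15, 17) ∪ [18, 21) ∪ [23, 32) ∪ [37, 43)

Merge the first list: [1, 14), [15, 45).
[1, 14) overlaps B on [12, 14).
[15, 45) overlaps B on [15, 17), [18, 21), [23, 32), [37, 43).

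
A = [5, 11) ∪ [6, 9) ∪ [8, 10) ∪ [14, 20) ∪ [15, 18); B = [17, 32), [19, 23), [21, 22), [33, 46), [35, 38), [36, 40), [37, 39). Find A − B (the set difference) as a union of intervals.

[5, 11) ∪ [14, 17)

First set merges to [5, 11), [14, 20).
Second set merges to [17, 32), [33, 46).
[5, 11): nothing removed.
[14, 20) \ B = [14, 17).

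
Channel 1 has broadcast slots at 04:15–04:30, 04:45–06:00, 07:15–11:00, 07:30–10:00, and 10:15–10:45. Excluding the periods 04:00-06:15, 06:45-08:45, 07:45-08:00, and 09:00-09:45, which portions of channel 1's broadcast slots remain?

First set merges to 04:15–04:30, 04:45–06:00, 07:15–11:00.
Second set merges to 04:00–06:15, 06:45–08:45, 09:00–09:45.
04:15–04:30: entirely removed.
04:45–06:00: entirely removed.
07:15–11:00 \ B = 08:45–09:00, 09:45–11:00.

08:45–09:00, 09:45–11:00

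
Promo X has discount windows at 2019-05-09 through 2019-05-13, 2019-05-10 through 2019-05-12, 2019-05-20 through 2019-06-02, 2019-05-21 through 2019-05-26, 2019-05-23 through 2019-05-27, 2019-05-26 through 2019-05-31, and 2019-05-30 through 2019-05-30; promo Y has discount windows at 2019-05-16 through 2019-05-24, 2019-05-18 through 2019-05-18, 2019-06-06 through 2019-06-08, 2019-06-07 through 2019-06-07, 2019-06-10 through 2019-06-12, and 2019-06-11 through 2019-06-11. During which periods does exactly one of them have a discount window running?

Merge the first list: 2019-05-09 through 2019-05-13, 2019-05-20 through 2019-06-02.
Merge the second list: 2019-05-16 through 2019-05-24, 2019-06-06 through 2019-06-08, 2019-06-10 through 2019-06-12.
A \ B = 2019-05-09 through 2019-05-13, 2019-05-25 through 2019-06-02.
B \ A = 2019-05-16 through 2019-05-19, 2019-06-06 through 2019-06-08, 2019-06-10 through 2019-06-12.
Union of the two gives the symmetric difference.

2019-05-09 through 2019-05-13, 2019-05-16 through 2019-05-19, 2019-05-25 through 2019-06-02, 2019-06-06 through 2019-06-08, 2019-06-10 through 2019-06-12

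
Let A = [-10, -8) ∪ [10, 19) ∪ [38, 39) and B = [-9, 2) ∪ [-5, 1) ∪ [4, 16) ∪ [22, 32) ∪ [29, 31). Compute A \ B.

B, merged: [-9, 2), [4, 16), [22, 32).
[-10, -8) with B removed leaves [-10, -9).
[10, 19) with B removed leaves [16, 19).
[38, 39) is untouched.

[-10, -9) ∪ [16, 19) ∪ [38, 39)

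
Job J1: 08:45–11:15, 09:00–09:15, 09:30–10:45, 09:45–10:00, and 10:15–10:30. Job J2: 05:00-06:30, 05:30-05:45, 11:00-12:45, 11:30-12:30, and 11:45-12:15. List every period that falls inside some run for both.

11:00-11:15

Merge the first list: 08:45-11:15.
Merge the second list: 05:00-06:30, 11:00-12:45.
08:45-11:15 overlaps B on 11:00-11:15.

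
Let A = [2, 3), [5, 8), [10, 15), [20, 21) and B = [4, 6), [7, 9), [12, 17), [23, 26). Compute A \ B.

[2, 3) ∪ [6, 7) ∪ [10, 12) ∪ [20, 21)

[2, 3): nothing removed.
[5, 8) \ B = [6, 7).
[10, 15) \ B = [10, 12).
[20, 21): nothing removed.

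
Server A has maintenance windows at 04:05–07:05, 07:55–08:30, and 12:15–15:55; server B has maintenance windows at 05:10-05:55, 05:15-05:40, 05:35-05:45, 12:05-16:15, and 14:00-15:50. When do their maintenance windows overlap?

Second set merges to 05:10-05:55, 12:05-16:15.
04:05-07:05 ∩ B → 05:10-05:55.
07:55-08:30 meets no B interval.
12:15-15:55 ∩ B → 12:15-15:55.

05:10-05:55, 12:15-15:55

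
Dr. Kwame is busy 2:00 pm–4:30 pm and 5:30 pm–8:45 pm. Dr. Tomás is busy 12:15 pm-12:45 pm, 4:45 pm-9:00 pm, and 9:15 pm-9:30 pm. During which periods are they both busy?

2:00 pm–4:30 pm falls entirely outside B.
5:30 pm–8:45 pm overlaps B on 5:30 pm–8:45 pm.

5:30 pm–8:45 pm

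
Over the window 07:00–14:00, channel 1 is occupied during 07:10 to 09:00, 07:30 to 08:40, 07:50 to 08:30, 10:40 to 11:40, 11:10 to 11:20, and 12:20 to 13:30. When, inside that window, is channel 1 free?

07:00–07:10, 09:00–10:40, 11:40–12:20, 13:30–14:00

Covered (merged): 07:10–09:00, 10:40–11:40, 12:20–13:30.
Uncovered inside 07:00–14:00: 07:00–07:10, 09:00–10:40, 11:40–12:20, 13:30–14:00.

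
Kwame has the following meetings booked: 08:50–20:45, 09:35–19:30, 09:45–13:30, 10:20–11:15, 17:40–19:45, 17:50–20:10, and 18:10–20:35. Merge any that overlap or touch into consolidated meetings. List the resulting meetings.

08:50–20:45

09:35–19:30 overlaps/touches 08:50–20:45 → extend to 08:50–20:45.
09:45–13:30 overlaps/touches 08:50–20:45 → extend to 08:50–20:45.
10:20–11:15 overlaps/touches 08:50–20:45 → extend to 08:50–20:45.
17:40–19:45 overlaps/touches 08:50–20:45 → extend to 08:50–20:45.
17:50–20:10 overlaps/touches 08:50–20:45 → extend to 08:50–20:45.
18:10–20:35 overlaps/touches 08:50–20:45 → extend to 08:50–20:45.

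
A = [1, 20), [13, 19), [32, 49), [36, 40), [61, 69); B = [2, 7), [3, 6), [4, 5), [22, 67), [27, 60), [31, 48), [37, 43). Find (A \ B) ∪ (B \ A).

First set merges to [1, 20), [32, 49), [61, 69).
Second set merges to [2, 7), [22, 67).
Only in the first: [1, 2), [7, 20), [67, 69).
Only in the second: [22, 32), [49, 61).
Together these are the periods covered by exactly one.

[1, 2) ∪ [7, 20) ∪ [22, 32) ∪ [49, 61) ∪ [67, 69)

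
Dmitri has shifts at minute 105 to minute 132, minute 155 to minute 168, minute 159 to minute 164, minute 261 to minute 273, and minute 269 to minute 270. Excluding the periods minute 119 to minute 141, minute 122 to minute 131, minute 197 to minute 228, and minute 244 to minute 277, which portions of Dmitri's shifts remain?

A, merged: minute 105 to minute 132, minute 155 to minute 168, minute 261 to minute 273.
B, merged: minute 119 to minute 141, minute 197 to minute 228, minute 244 to minute 277.
minute 105 to minute 132 with B removed leaves minute 105 to minute 119.
minute 155 to minute 168 is untouched.
minute 261 to minute 273 lies entirely inside B → drops out.

minute 105 to minute 119, minute 155 to minute 168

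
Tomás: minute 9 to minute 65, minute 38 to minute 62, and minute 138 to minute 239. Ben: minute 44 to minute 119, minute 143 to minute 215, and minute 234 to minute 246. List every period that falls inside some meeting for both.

minute 44 to minute 65, minute 143 to minute 215, minute 234 to minute 239

First set merges to minute 9 to minute 65, minute 138 to minute 239.
minute 9 to minute 65 overlaps B on minute 44 to minute 65.
minute 138 to minute 239 overlaps B on minute 143 to minute 215, minute 234 to minute 239.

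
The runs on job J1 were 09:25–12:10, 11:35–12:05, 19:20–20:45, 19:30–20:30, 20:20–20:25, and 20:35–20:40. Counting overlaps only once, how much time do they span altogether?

4 h 10 min

Merged: 09:25–12:10, 19:20–20:45.
Lengths: 2 h 45 min + 1 h 25 min = 4 h 10 min.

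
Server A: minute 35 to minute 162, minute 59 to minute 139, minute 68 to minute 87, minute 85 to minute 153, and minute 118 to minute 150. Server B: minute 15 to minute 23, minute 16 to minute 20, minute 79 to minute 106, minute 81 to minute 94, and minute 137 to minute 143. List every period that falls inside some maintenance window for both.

First set merges to minute 35 to minute 162.
Second set merges to minute 15 to minute 23, minute 79 to minute 106, minute 137 to minute 143.
minute 35 to minute 162 overlaps B on minute 79 to minute 106, minute 137 to minute 143.

minute 79 to minute 106, minute 137 to minute 143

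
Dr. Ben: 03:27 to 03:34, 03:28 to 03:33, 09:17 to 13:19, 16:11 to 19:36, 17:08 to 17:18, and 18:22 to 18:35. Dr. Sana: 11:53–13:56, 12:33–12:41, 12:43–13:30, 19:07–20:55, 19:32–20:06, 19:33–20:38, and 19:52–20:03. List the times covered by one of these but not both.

First set merges to 03:27-03:34, 09:17-13:19, 16:11-19:36.
Second set merges to 11:53-13:56, 19:07-20:55.
A \ B = 03:27-03:34, 09:17-11:53, 16:11-19:07.
B \ A = 13:19-13:56, 19:36-20:55.
Union of the two gives the symmetric difference.

03:27-03:34, 09:17-11:53, 13:19-13:56, 16:11-19:07, 19:36-20:55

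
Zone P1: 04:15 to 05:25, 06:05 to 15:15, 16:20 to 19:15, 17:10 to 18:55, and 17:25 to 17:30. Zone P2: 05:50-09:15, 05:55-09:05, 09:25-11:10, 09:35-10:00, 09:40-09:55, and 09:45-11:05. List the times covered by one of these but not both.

Merge the first list: 04:15–05:25, 06:05–15:15, 16:20–19:15.
Merge the second list: 05:50–09:15, 09:25–11:10.
A \ B = 04:15–05:25, 09:15–09:25, 11:10–15:15, 16:20–19:15.
B \ A = 05:50–06:05.
Union of the two gives the symmetric difference.

04:15–05:25, 05:50–06:05, 09:15–09:25, 11:10–15:15, 16:20–19:15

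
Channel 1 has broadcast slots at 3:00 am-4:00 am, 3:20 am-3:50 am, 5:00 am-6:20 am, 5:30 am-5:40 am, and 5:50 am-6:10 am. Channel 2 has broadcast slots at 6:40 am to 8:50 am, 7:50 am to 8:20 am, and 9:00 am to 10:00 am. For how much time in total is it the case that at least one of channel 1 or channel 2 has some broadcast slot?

First set merges to 3:00 am–4:00 am, 5:00 am–6:20 am.
Second set merges to 6:40 am–8:50 am, 9:00 am–10:00 am.
A ∪ B = 3:00 am–4:00 am, 5:00 am–6:20 am, 6:40 am–8:50 am, 9:00 am–10:00 am.
Total: 1 h + 1 h 20 min + 2 h 10 min + 1 h = 5 h 30 min.

5 h 30 min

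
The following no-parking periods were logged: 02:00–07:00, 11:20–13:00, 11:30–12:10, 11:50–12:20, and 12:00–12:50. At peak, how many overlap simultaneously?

Sweep endpoints in order; track running count of active intervals.
Peak of 4 reached at 12:00.

4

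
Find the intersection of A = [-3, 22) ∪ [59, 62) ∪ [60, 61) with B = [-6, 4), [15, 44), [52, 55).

[-3, 4) ∪ [15, 22)

First set merges to [-3, 22), [59, 62).
[-3, 22) overlaps B on [-3, 4), [15, 22).
[59, 62) falls entirely outside B.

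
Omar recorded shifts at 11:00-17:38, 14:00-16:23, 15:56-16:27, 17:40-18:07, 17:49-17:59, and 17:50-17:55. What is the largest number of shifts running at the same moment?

Walk the sorted start/end points keeping a running depth.
The depth first hits 3 at 15:56.

3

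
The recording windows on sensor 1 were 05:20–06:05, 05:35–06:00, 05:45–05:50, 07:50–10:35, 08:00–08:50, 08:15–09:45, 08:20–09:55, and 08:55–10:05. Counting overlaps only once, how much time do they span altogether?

Merged: 05:20–06:05, 07:50–10:35.
Lengths: 45 min + 2 h 45 min = 3 h 30 min.

3 h 30 min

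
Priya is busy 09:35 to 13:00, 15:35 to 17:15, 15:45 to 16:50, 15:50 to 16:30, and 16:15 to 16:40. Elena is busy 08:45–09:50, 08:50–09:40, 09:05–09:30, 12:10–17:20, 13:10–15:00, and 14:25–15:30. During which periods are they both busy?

A, merged: 09:35–13:00, 15:35–17:15.
B, merged: 08:45–09:50, 12:10–17:20.
09:35–13:00 ∩ B → 09:35–09:50, 12:10–13:00.
15:35–17:15 ∩ B → 15:35–17:15.

09:35–09:50, 12:10–13:00, 15:35–17:15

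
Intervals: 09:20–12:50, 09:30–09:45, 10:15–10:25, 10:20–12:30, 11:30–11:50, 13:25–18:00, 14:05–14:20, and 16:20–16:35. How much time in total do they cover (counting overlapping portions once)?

8 h 5 min

Merged: 09:20-12:50, 13:25-18:00.
Lengths: 3 h 30 min + 4 h 35 min = 8 h 5 min.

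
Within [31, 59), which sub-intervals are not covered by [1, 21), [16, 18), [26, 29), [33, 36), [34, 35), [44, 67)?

[31, 33) ∪ [36, 44)

Covered (merged): [1, 21), [26, 29), [33, 36), [44, 67).
Uncovered inside [31, 59): [31, 33), [36, 44).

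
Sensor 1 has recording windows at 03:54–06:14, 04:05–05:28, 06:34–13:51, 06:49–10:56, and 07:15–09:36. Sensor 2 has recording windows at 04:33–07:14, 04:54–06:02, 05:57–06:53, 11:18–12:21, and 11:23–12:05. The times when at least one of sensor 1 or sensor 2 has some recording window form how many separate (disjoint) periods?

First set merges to 03:54–06:14, 06:34–13:51.
Second set merges to 04:33–07:14, 11:18–12:21.
A ∪ B = 03:54–13:51.
That is 1 disjoint piece.

1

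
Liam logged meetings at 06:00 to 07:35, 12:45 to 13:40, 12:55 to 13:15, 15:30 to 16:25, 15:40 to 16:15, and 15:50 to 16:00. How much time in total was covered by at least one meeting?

Merged: 06:00–07:35, 12:45–13:40, 15:30–16:25.
Lengths: 1 h 35 min + 55 min + 55 min = 3 h 25 min.

3 h 25 min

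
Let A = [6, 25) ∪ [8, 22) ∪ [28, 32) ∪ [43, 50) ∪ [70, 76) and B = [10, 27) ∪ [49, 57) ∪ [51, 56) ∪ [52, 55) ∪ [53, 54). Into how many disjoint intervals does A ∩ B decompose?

2

Merge the first list: [6, 25), [28, 32), [43, 50), [70, 76).
Merge the second list: [10, 27), [49, 57).
A ∩ B = [10, 25), [49, 50).
That is 2 disjoint pieces.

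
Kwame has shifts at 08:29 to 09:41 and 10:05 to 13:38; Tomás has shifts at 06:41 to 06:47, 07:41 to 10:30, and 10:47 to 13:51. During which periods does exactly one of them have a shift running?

06:41–06:47, 07:41–08:29, 09:41–10:05, 10:30–10:47, 13:38–13:51

Only in the first: 10:30–10:47.
Only in the second: 06:41–06:47, 07:41–08:29, 09:41–10:05, 13:38–13:51.
Together these are the periods covered by exactly one.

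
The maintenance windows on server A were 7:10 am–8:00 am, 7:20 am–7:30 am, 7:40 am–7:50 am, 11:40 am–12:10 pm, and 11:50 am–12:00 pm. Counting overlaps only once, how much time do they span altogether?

1 h 20 min

Merged: 7:10 am–8:00 am, 11:40 am–12:10 pm.
Lengths: 50 min + 30 min = 1 h 20 min.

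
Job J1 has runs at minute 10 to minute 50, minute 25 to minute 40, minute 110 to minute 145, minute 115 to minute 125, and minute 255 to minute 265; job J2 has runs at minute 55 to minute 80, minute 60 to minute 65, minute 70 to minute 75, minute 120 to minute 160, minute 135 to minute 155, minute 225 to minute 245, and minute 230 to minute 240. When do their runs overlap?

minute 120 to minute 145

A, merged: minute 10 to minute 50, minute 110 to minute 145, minute 255 to minute 265.
B, merged: minute 55 to minute 80, minute 120 to minute 160, minute 225 to minute 245.
minute 10 to minute 50 falls entirely outside B.
minute 110 to minute 145 overlaps B on minute 120 to minute 145.
minute 255 to minute 265 falls entirely outside B.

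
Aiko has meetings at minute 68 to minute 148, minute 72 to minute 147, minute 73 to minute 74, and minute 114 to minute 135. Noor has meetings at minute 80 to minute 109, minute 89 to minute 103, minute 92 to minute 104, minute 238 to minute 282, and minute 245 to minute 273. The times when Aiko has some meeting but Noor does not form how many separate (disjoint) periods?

First set merges to minute 68 to minute 148.
Second set merges to minute 80 to minute 109, minute 238 to minute 282.
A \ B = minute 68 to minute 80, minute 109 to minute 148.
That is 2 disjoint pieces.

2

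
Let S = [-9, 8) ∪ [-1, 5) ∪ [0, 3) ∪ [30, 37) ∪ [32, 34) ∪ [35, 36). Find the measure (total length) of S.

24

Merged: [-9, 8), [30, 37).
Lengths: 17 + 7 = 24.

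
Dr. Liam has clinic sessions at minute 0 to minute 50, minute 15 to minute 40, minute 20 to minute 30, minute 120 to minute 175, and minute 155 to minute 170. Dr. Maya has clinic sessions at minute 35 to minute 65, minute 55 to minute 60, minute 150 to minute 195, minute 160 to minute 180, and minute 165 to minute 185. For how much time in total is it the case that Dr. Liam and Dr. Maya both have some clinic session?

40 minutes

First set merges to minute 0 to minute 50, minute 120 to minute 175.
Second set merges to minute 35 to minute 65, minute 150 to minute 195.
A ∩ B = minute 35 to minute 50, minute 150 to minute 175.
Total: 15 minutes + 25 minutes = 40 minutes.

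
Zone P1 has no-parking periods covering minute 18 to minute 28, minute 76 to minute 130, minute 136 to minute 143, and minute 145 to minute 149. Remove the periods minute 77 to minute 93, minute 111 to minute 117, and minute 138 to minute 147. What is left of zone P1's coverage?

minute 18 to minute 28, minute 76 to minute 77, minute 93 to minute 111, minute 117 to minute 130, minute 136 to minute 138, minute 147 to minute 149

minute 18 to minute 28 is untouched.
minute 76 to minute 130 with B removed leaves minute 76 to minute 77, minute 93 to minute 111, minute 117 to minute 130.
minute 136 to minute 143 with B removed leaves minute 136 to minute 138.
minute 145 to minute 149 with B removed leaves minute 147 to minute 149.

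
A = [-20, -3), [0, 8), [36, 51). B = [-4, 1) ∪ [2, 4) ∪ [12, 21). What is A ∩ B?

[-20, -3) ∩ B → [-4, -3).
[0, 8) ∩ B → [0, 1), [2, 4).
[36, 51) meets no B interval.

[-4, -3) ∪ [0, 1) ∪ [2, 4)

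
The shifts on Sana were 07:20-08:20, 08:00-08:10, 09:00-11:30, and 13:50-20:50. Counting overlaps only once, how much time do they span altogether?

10 h 30 min

Merged: 07:20–08:20, 09:00–11:30, 13:50–20:50.
Lengths: 1 h + 2 h 30 min + 7 h = 10 h 30 min.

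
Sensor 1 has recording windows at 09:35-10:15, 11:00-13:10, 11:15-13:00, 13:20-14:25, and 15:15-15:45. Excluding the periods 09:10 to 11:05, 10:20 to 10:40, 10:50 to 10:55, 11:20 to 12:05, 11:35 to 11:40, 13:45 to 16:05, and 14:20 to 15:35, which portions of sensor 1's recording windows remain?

11:05–11:20, 12:05–13:10, 13:20–13:45

A, merged: 09:35–10:15, 11:00–13:10, 13:20–14:25, 15:15–15:45.
B, merged: 09:10–11:05, 11:20–12:05, 13:45–16:05.
09:35–10:15: fully covered by B → removed.
11:00–13:10 minus B → 11:05–11:20, 12:05–13:10.
13:20–14:25 minus B → 13:20–13:45.
15:15–15:45: fully covered by B → removed.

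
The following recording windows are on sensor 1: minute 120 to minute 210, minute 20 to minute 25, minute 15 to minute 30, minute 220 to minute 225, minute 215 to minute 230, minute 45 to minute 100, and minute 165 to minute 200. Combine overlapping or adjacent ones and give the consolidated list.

Sort by start: minute 15 to minute 30, minute 20 to minute 25, minute 45 to minute 100, minute 120 to minute 210, minute 165 to minute 200, minute 215 to minute 230, minute 220 to minute 225.
minute 20 to minute 25 overlaps/touches minute 15 to minute 30 → extend to minute 15 to minute 30.
minute 45 to minute 100 is disjoint → start new block.
minute 120 to minute 210 is disjoint → start new block.
minute 165 to minute 200 overlaps/touches minute 120 to minute 210 → extend to minute 120 to minute 210.
minute 215 to minute 230 is disjoint → start new block.
minute 220 to minute 225 overlaps/touches minute 215 to minute 230 → extend to minute 215 to minute 230.

minute 15 to minute 30, minute 45 to minute 100, minute 120 to minute 210, minute 215 to minute 230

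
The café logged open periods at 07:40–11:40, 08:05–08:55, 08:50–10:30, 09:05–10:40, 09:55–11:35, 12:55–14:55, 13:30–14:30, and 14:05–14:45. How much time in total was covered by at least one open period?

6 h

Merged: 07:40–11:40, 12:55–14:55.
Lengths: 4 h + 2 h = 6 h.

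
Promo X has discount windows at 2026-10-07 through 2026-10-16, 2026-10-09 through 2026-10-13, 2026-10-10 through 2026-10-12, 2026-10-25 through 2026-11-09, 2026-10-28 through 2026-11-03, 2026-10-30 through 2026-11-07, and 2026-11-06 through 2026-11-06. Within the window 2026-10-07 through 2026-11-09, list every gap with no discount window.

2026-10-17 through 2026-10-24

Covered (merged): 2026-10-07 through 2026-10-16, 2026-10-25 through 2026-11-09.
Uncovered inside 2026-10-07 through 2026-11-09: 2026-10-17 through 2026-10-24.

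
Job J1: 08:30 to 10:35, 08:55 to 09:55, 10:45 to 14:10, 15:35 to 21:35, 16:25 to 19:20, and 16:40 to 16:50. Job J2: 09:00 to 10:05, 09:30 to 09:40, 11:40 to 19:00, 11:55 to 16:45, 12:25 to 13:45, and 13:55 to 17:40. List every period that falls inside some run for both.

09:00–10:05, 11:40–14:10, 15:35–19:00

First set merges to 08:30–10:35, 10:45–14:10, 15:35–21:35.
Second set merges to 09:00–10:05, 11:40–19:00.
08:30–10:35 ∩ B → 09:00–10:05.
10:45–14:10 ∩ B → 11:40–14:10.
15:35–21:35 ∩ B → 15:35–19:00.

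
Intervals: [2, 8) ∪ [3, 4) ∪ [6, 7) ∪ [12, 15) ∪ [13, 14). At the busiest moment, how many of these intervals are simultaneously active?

At 3, 2 of the intervals are simultaneously active.
No point has more.

2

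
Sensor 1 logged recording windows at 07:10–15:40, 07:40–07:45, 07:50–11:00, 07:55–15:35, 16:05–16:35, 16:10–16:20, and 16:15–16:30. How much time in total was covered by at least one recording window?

9 h

Merged: 07:10–15:40, 16:05–16:35.
Lengths: 8 h 30 min + 30 min = 9 h.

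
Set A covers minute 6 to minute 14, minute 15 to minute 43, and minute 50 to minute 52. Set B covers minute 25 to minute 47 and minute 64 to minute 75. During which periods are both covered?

minute 25 to minute 43

minute 6 to minute 14: no overlap with the second set.
minute 15 to minute 43 meets the second set on minute 25 to minute 43.
minute 50 to minute 52: no overlap with the second set.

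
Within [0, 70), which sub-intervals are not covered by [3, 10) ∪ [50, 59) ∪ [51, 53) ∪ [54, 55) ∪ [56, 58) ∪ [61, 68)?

[0, 3) ∪ [10, 50) ∪ [59, 61) ∪ [68, 70)

The merged coverage is [3, 10), [50, 59), [61, 68).
Uncovered inside [0, 70): [0, 3), [10, 50), [59, 61), [68, 70).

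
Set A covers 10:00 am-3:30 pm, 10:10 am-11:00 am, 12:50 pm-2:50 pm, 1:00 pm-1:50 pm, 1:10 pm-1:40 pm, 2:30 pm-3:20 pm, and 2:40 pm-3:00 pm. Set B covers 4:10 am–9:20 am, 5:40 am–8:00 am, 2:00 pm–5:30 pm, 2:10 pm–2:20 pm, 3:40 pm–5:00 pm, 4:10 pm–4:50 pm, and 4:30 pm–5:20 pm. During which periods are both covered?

2:00 pm–3:30 pm

First set merges to 10:00 am–3:30 pm.
Second set merges to 4:10 am–9:20 am, 2:00 pm–5:30 pm.
10:00 am–3:30 pm ∩ B → 2:00 pm–3:30 pm.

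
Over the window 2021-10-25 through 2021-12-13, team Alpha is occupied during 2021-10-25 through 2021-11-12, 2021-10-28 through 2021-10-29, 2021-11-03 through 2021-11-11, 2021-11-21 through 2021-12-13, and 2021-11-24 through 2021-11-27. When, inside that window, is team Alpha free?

Covered (merged): 2021-10-25 through 2021-11-12, 2021-11-21 through 2021-12-13.
Uncovered inside 2021-10-25 through 2021-12-13: 2021-11-13 through 2021-11-20.

2021-11-13 through 2021-11-20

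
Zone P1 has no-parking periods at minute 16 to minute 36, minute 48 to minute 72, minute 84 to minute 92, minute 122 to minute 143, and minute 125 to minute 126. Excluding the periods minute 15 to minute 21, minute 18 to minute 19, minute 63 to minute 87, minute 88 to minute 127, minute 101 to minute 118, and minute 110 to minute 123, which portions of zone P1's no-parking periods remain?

minute 21 to minute 36, minute 48 to minute 63, minute 87 to minute 88, minute 127 to minute 143

First set merges to minute 16 to minute 36, minute 48 to minute 72, minute 84 to minute 92, minute 122 to minute 143.
Second set merges to minute 15 to minute 21, minute 63 to minute 87, minute 88 to minute 127.
minute 16 to minute 36 with B removed leaves minute 21 to minute 36.
minute 48 to minute 72 with B removed leaves minute 48 to minute 63.
minute 84 to minute 92 with B removed leaves minute 87 to minute 88.
minute 122 to minute 143 with B removed leaves minute 127 to minute 143.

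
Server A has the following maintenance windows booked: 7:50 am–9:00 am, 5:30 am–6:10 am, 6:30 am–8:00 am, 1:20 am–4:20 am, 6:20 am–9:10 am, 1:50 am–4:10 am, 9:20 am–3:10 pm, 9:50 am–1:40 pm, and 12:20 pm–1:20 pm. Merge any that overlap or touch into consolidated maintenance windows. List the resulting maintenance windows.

1:20 am-4:20 am, 5:30 am-6:10 am, 6:20 am-9:10 am, 9:20 am-3:10 pm

Sort by start: 1:20 am-4:20 am, 1:50 am-4:10 am, 5:30 am-6:10 am, 6:20 am-9:10 am, 6:30 am-8:00 am, 7:50 am-9:00 am, 9:20 am-3:10 pm, 9:50 am-1:40 pm, 12:20 pm-1:20 pm.
1:50 am-4:10 am overlaps/touches 1:20 am-4:20 am → extend to 1:20 am-4:20 am.
5:30 am-6:10 am is disjoint → start new block.
6:20 am-9:10 am is disjoint → start new block.
6:30 am-8:00 am overlaps/touches 6:20 am-9:10 am → extend to 6:20 am-9:10 am.
7:50 am-9:00 am overlaps/touches 6:20 am-9:10 am → extend to 6:20 am-9:10 am.
9:20 am-3:10 pm is disjoint → start new block.
9:50 am-1:40 pm overlaps/touches 9:20 am-3:10 pm → extend to 9:20 am-3:10 pm.
12:20 pm-1:20 pm overlaps/touches 9:20 am-3:10 pm → extend to 9:20 am-3:10 pm.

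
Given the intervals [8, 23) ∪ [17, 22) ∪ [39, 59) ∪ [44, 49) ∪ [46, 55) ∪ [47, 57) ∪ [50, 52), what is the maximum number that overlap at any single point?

4

Sweep endpoints in order; track running count of active intervals.
Peak of 4 reached at 47.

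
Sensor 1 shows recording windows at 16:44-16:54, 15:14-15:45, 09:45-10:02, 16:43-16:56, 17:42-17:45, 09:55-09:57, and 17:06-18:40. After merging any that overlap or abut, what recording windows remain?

Sort by start: 09:45-10:02, 09:55-09:57, 15:14-15:45, 16:43-16:56, 16:44-16:54, 17:06-18:40, 17:42-17:45.
09:55-09:57 overlaps/touches 09:45-10:02 → extend to 09:45-10:02.
15:14-15:45 is disjoint → start new block.
16:43-16:56 is disjoint → start new block.
16:44-16:54 overlaps/touches 16:43-16:56 → extend to 16:43-16:56.
17:06-18:40 is disjoint → start new block.
17:42-17:45 overlaps/touches 17:06-18:40 → extend to 17:06-18:40.

09:45-10:02, 15:14-15:45, 16:43-16:56, 17:06-18:40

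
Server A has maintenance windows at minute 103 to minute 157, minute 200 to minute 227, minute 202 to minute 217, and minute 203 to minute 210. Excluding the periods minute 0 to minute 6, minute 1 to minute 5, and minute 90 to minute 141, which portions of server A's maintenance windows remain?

minute 141 to minute 157, minute 200 to minute 227

Merge the first list: minute 103 to minute 157, minute 200 to minute 227.
Merge the second list: minute 0 to minute 6, minute 90 to minute 141.
minute 103 to minute 157 \ B = minute 141 to minute 157.
minute 200 to minute 227: nothing removed.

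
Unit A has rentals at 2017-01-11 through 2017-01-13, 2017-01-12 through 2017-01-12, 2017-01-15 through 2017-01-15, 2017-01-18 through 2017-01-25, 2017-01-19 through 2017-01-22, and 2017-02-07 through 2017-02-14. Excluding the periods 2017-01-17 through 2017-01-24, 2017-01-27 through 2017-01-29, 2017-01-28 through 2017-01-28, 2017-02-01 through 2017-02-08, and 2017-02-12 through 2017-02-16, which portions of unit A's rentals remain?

2017-01-11 through 2017-01-13, 2017-01-15 through 2017-01-15, 2017-01-25 through 2017-01-25, 2017-02-09 through 2017-02-11

First set merges to 2017-01-11 through 2017-01-13, 2017-01-15 through 2017-01-15, 2017-01-18 through 2017-01-25, 2017-02-07 through 2017-02-14.
Second set merges to 2017-01-17 through 2017-01-24, 2017-01-27 through 2017-01-29, 2017-02-01 through 2017-02-08, 2017-02-12 through 2017-02-16.
2017-01-11 through 2017-01-13: nothing removed.
2017-01-15 through 2017-01-15: nothing removed.
2017-01-18 through 2017-01-25 \ B = 2017-01-25 through 2017-01-25.
2017-02-07 through 2017-02-14 \ B = 2017-02-09 through 2017-02-11.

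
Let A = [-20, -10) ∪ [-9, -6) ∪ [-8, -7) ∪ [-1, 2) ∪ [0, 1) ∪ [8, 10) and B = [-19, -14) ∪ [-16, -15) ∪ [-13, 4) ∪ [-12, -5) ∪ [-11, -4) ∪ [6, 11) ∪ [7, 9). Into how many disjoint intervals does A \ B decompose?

First set merges to [-20, -10), [-9, -6), [-1, 2), [8, 10).
Second set merges to [-19, -14), [-13, 4), [6, 11).
A \ B = [-20, -19), [-14, -13).
That is 2 disjoint pieces.

2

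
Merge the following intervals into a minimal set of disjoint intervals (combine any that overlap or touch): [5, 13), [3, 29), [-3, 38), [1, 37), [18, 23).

Sort by start: [-3, 38), [1, 37), [3, 29), [5, 13), [18, 23).
[1, 37) overlaps/touches [-3, 38) → extend to [-3, 38).
[3, 29) overlaps/touches [-3, 38) → extend to [-3, 38).
[5, 13) overlaps/touches [-3, 38) → extend to [-3, 38).
[18, 23) overlaps/touches [-3, 38) → extend to [-3, 38).

[-3, 38)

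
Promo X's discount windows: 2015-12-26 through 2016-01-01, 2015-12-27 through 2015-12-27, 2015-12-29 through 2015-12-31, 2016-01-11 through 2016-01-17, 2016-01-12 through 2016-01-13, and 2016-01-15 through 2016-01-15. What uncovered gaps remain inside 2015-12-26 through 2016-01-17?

Covered (merged): 2015-12-26 through 2016-01-01, 2016-01-11 through 2016-01-17.
Gaps within 2015-12-26 through 2016-01-17: 2016-01-02 through 2016-01-10.

2016-01-02 through 2016-01-10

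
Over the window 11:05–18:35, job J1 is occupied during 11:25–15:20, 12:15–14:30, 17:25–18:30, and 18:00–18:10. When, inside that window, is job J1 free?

11:05–11:25, 15:20–17:25, 18:30–18:35

Covered (merged): 11:25–15:20, 17:25–18:30.
Gaps within 11:05–18:35: 11:05–11:25, 15:20–17:25, 18:30–18:35.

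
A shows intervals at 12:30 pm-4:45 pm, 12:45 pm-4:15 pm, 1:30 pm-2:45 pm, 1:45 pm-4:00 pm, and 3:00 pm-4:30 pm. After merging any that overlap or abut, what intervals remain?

12:45 pm–4:15 pm overlaps/touches 12:30 pm–4:45 pm → extend to 12:30 pm–4:45 pm.
1:30 pm–2:45 pm overlaps/touches 12:30 pm–4:45 pm → extend to 12:30 pm–4:45 pm.
1:45 pm–4:00 pm overlaps/touches 12:30 pm–4:45 pm → extend to 12:30 pm–4:45 pm.
3:00 pm–4:30 pm overlaps/touches 12:30 pm–4:45 pm → extend to 12:30 pm–4:45 pm.

12:30 pm–4:45 pm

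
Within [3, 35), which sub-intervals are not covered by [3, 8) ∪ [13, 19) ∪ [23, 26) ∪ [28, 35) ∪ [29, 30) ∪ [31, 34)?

[8, 13) ∪ [19, 23) ∪ [26, 28)

The merged coverage is [3, 8), [13, 19), [23, 26), [28, 35).
Complement within [3, 35): [8, 13), [19, 23), [26, 28).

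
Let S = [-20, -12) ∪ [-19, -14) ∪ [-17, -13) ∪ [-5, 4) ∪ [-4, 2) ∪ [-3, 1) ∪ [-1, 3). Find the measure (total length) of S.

Merged: [-20, -12), [-5, 4).
Lengths: 8 + 9 = 17.

17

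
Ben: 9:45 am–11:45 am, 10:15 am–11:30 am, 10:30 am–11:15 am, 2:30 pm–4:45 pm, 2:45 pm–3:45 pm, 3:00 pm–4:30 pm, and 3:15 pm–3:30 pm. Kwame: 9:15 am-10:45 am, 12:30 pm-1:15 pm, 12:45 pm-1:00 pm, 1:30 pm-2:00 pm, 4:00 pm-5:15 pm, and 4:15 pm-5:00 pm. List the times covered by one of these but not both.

9:15 am–9:45 am, 10:45 am–11:45 am, 12:30 pm–1:15 pm, 1:30 pm–2:00 pm, 2:30 pm–4:00 pm, 4:45 pm–5:15 pm

Merge the first list: 9:45 am–11:45 am, 2:30 pm–4:45 pm.
Merge the second list: 9:15 am–10:45 am, 12:30 pm–1:15 pm, 1:30 pm–2:00 pm, 4:00 pm–5:15 pm.
A but not B: 10:45 am–11:45 am, 2:30 pm–4:00 pm.
B but not A: 9:15 am–9:45 am, 12:30 pm–1:15 pm, 1:30 pm–2:00 pm, 4:45 pm–5:15 pm.
Combining gives A △ B.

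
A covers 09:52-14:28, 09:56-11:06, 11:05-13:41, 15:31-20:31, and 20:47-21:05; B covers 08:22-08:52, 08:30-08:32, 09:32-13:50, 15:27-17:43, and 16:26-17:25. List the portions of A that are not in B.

A, merged: 09:52-14:28, 15:31-20:31, 20:47-21:05.
B, merged: 08:22-08:52, 09:32-13:50, 15:27-17:43.
09:52-14:28 \ B = 13:50-14:28.
15:31-20:31 \ B = 17:43-20:31.
20:47-21:05: nothing removed.

13:50-14:28, 17:43-20:31, 20:47-21:05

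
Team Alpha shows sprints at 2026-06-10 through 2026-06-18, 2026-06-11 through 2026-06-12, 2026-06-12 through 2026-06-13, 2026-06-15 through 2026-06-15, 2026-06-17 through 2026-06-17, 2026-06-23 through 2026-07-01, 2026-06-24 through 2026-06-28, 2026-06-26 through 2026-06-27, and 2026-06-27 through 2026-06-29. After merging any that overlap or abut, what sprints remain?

2026-06-10 through 2026-06-18, 2026-06-23 through 2026-07-01

2026-06-11 through 2026-06-12 overlaps/touches 2026-06-10 through 2026-06-18 → extend to 2026-06-10 through 2026-06-18.
2026-06-12 through 2026-06-13 overlaps/touches 2026-06-10 through 2026-06-18 → extend to 2026-06-10 through 2026-06-18.
2026-06-15 through 2026-06-15 overlaps/touches 2026-06-10 through 2026-06-18 → extend to 2026-06-10 through 2026-06-18.
2026-06-17 through 2026-06-17 overlaps/touches 2026-06-10 through 2026-06-18 → extend to 2026-06-10 through 2026-06-18.
2026-06-23 through 2026-07-01 is disjoint → start new block.
2026-06-24 through 2026-06-28 overlaps/touches 2026-06-23 through 2026-07-01 → extend to 2026-06-23 through 2026-07-01.
2026-06-26 through 2026-06-27 overlaps/touches 2026-06-23 through 2026-07-01 → extend to 2026-06-23 through 2026-07-01.
2026-06-27 through 2026-06-29 overlaps/touches 2026-06-23 through 2026-07-01 → extend to 2026-06-23 through 2026-07-01.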